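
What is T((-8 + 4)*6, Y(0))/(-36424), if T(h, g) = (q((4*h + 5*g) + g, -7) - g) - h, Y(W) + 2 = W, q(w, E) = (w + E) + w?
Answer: 197/36424 ≈ 0.0054085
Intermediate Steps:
q(w, E) = E + 2*w (q(w, E) = (E + w) + w = E + 2*w)
Y(W) = -2 + W
T(h, g) = -7 + 7*h + 11*g (T(h, g) = ((-7 + 2*((4*h + 5*g) + g)) - g) - h = ((-7 + 2*(4*h + 6*g)) - g) - h = ((-7 + (8*h + 12*g)) - g) - h = ((-7 + 8*h + 12*g) - g) - h = (-7 + 8*h + 11*g) - h = -7 + 7*h + 11*g)
T((-8 + 4)*6, Y(0))/(-36424) = (-7 + 7*((-8 + 4)*6) + 11*(-2 + 0))/(-36424) = (-7 + 7*(-4*6) + 11*(-2))*(-1/36424) = (-7 + 7*(-24) - 22)*(-1/36424) = (-7 - 168 - 22)*(-1/36424) = -197*(-1/36424) = 197/36424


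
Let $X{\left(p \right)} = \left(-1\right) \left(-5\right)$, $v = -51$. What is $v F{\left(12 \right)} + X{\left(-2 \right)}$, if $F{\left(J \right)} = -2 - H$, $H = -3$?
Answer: $-46$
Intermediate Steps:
$F{\left(J \right)} = 1$ ($F{\left(J \right)} = -2 - -3 = -2 + 3 = 1$)
$X{\left(p \right)} = 5$
$v F{\left(12 \right)} + X{\left(-2 \right)} = \left(-51\right) 1 + 5 = -51 + 5 = -46$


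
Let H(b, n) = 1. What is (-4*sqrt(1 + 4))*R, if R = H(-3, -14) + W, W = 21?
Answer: -88*sqrt(5) ≈ -196.77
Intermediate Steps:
R = 22 (R = 1 + 21 = 22)
(-4*sqrt(1 + 4))*R = -4*sqrt(1 + 4)*22 = -4*sqrt(5)*22 = -88*sqrt(5)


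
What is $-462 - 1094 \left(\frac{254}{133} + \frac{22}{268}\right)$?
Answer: $- \frac{23534835}{8911} \approx -2641.1$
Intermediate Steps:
$-462 - 1094 \left(\frac{254}{133} + \frac{22}{268}\right) = -462 - 1094 \left(254 \cdot \frac{1}{133} + 22 \cdot \frac{1}{268}\right) = -462 - 1094 \left(\frac{254}{133} + \frac{11}{134}\right) = -462 - \frac{19417953}{8911} = - \frac{23534835}{8911}$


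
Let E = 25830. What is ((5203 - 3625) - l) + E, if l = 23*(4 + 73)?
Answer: 25637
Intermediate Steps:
l = 1771 (l = 23*77 = 1771)
((5203 - 3625) - l) + E = ((5203 - 3625) - 1*1771) + 25830 = (1578 - 1771) + 25830 = -193 + 25830 = 25637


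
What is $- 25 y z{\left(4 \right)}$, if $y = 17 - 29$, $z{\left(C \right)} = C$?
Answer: $1200$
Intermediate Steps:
$y = -12$
$- 25 y z{\left(4 \right)} = \left(-25\right) \left(-12\right) 4 = 300 \cdot 4 = 1200$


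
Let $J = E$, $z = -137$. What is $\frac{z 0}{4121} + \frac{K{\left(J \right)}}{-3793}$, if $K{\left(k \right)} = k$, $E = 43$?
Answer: $- \frac{43}{3793} \approx -0.011337$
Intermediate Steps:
$J = 43$
$\frac{z 0}{4121} + \frac{K{\left(J \right)}}{-3793} = \frac{\left(-137\right) 0}{4121} + \frac{43}{-3793} = 0 \cdot \frac{1}{4121} + 43 \left(- \frac{1}{3793}\right) = 0 - \frac{43}{3793} = - \frac{43}{3793}$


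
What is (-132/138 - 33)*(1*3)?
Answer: -2343/23 ≈ -101.87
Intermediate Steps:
(-132/138 - 33)*(1*3) = (-132*1/138 - 33)*3 = (-22/23 - 33)*3 = -781/23*3 = -2343/23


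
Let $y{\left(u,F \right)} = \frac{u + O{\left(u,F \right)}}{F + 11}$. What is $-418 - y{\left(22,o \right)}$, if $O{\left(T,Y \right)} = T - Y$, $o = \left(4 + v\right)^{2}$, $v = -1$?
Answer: $- \frac{1679}{4} \approx -419.75$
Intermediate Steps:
$o = 9$ ($o = \left(4 - 1\right)^{2} = 3^{2} = 9$)
$y{\left(u,F \right)} = \frac{- F + 2 u}{11 + F}$ ($y{\left(u,F \right)} = \frac{u - \left(F - u\right)}{F + 11} = \frac{- F + 2 u}{11 + F}$)
$-418 - y{\left(22,o \right)} = -418 - \frac{\left(-1\right) 9 + 2 \cdot 22}{11 + 9} = -418 - \frac{-9 + 44}{20} = -418 - \frac{1}{20} \cdot 35 = -418 - \frac{7}{4} = - \frac{1679}{4}$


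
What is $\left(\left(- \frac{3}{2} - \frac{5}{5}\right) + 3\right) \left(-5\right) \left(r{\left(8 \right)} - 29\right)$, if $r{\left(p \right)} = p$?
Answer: $\frac{105}{2} \approx 52.5$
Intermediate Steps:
$\left(\left(- \frac{3}{2} - \frac{5}{5}\right) + 3\right) \left(-5\right) \left(r{\left(8 \right)} - 29\right) = \left(\left(- \frac{3}{2} - \frac{5}{5}\right) + 3\right) \left(-5\right) \left(8 - 29\right) = \left(\left(\left(-3\right) \frac{1}{2} - 1\right) + 3\right) \left(-5\right) \left(-21\right) = \left(\left(- \frac{3}{2} - 1\right) + 3\right) \left(-5\right) \left(-21\right) = \left(- \frac{5}{2} + 3\right) \left(-5\right) \left(-21\right) = \frac{1}{2} \left(-5\right) \left(-21\right) = \left(- \frac{5}{2}\right) \left(-21\right) = \frac{105}{2}$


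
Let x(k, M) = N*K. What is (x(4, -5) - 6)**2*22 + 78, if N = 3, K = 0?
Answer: 870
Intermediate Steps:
x(k, M) = 0 (x(k, M) = 3*0 = 0)
(x(4, -5) - 6)**2*22 + 78 = (0 - 6)**2*22 + 78 = (-6)**2*22 + 78 = 36*22 + 78 = 792 + 78 = 870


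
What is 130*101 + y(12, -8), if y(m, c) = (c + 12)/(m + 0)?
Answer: 39391/3 ≈ 13130.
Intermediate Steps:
y(m, c) = (12 + c)/m
130*101 + y(12, -8) = 130*101 + (12 - 8)/12 = 13130 + (1/12)*4 = 13130 + ⅓ = 39391/3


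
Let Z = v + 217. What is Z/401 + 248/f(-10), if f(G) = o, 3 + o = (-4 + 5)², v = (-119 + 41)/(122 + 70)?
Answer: -1584237/12832 ≈ -123.46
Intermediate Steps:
v = -13/32 (v = -78/192 = -78*1/192 = -13/32 ≈ -0.40625)
o = -2 (o = -3 + (-4 + 5)² = -3 + 1² = -3 + 1 = -2)
Z = 6931/32 (Z = -13/32 + 217 = 6931/32 ≈ 216.59)
f(G) = -2
Z/401 + 248/f(-10) = (6931/32)/401 + 248/(-2) = (6931/32)*(1/401) + 248*(-½) = 6931/12832 - 124 = -1584237/12832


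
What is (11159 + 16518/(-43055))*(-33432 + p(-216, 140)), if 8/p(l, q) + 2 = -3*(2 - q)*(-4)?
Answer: -13315298018622964/35692595 ≈ -3.7305e+8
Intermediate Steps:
p(l, q) = 8/(22 - 12*q) (p(l, q) = 8/(-2 - 3*(2 - q)*(-4)) = 8/(-2 + (-6 + 3*q)*(-4)) = 8/(-2 + (24 - 12*q)) = 8/(22 - 12*q))
(11159 + 16518/(-43055))*(-33432 + p(-216, 140)) = (11159 + 16518/(-43055))*(-33432 - 4/(-11 + 6*140)) = (11159 + 16518*(-1/43055))*(-33432 - 4/(-11 + 840)) = (11159 - 16518/43055)*(-33432 - 4/829) = 480434227*(-33432 - 4*1/829)/43055 = 480434227*(-33432 - 4/829)/43055 = (480434227/43055)*(-27715132/829) = -13315298018622964/35692595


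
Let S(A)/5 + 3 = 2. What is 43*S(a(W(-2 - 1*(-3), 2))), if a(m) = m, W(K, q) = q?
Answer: -215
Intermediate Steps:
S(A) = -5 (S(A) = -15 + 5*2 = -15 + 10 = -5)
43*S(a(W(-2 - 1*(-3), 2))) = 43*(-5) = -215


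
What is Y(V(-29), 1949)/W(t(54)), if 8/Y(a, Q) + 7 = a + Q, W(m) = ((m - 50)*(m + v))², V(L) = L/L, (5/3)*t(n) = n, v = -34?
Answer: 625/120372736 ≈ 5.1922e-6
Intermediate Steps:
t(n) = 3*n/5
V(L) = 1
W(m) = (-50 + m)²*(-34 + m)² (W(m) = ((m - 50)*(m - 34))² = ((-50 + m)*(-34 + m))² = (-50 + m)²*(-34 + m)²)
Y(a, Q) = 8/(-7 + Q + a) (Y(a, Q) = 8/(-7 + (a + Q)) = 8/(-7 + (Q + a)) = 8/(-7 + Q + a))
Y(V(-29), 1949)/W(t(54)) = (8/(-7 + 1949 + 1))/(((-50 + (⅗)*54)²*(-34 + (⅗)*54)²)) = (8/1943)/(((-50 + 162/5)²*(-34 + 162/5)²)) = (8*(1/1943))/(((-88/5)²*(-8/5)²)) = 8/(1943*(((7744/25)*(64/25)))) = 8/(1943*(495616/625)) = (8/1943)*(625/495616) = 625/120372736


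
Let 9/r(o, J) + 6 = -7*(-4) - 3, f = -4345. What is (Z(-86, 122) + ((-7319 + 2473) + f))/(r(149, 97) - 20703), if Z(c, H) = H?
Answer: 57437/131116 ≈ 0.43806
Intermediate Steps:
r(o, J) = 9/19 (r(o, J) = 9/(-6 + (-7*(-4) - 3)) = 9/(-6 + (28 - 3)) = 9/(-6 + 25) = 9/19)
(Z(-86, 122) + ((-7319 + 2473) + f))/(r(149, 97) - 20703) = (122 + ((-7319 + 2473) - 4345))/(9/19 - 20703) = (122 + (-4846 - 4345))/(-393348/19) = (122 - 9191)*(-19/393348) = -9069*(-19/393348) = 57437/131116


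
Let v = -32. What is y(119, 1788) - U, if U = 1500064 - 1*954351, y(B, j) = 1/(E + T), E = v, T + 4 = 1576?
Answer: -840398019/1540 ≈ -5.4571e+5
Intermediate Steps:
T = 1572 (T = -4 + 1576 = 1572)
E = -32
y(B, j) = 1/1540 (y(B, j) = 1/(-32 + 1572) = 1/1540)
U = 545713 (U = 1500064 - 954351 = 545713)
y(119, 1788) - U = 1/1540 - 1*545713 = 1/1540 - 545713 = -840398019/1540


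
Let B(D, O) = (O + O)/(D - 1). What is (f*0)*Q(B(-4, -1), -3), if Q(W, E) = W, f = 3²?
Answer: 0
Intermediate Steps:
f = 9
B(D, O) = 2*O/(-1 + D) (B(D, O) = (2*O)/(-1 + D) = 2*O/(-1 + D))
(f*0)*Q(B(-4, -1), -3) = (9*0)*(2*(-1)/(-1 - 4)) = 0*(2*(-1)/(-5)) = 0*(2*(-1)*(-⅕)) = 0*(⅖) = 0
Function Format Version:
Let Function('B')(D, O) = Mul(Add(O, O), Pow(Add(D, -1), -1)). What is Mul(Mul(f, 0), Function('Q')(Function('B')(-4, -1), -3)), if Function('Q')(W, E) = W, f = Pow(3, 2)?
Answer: 0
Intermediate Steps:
f = 9
Function('B')(D, O) = Mul(2, O, Pow(Add(-1, D), -1)) (Function('B')(D, O) = Mul(Mul(2, O), Pow(Add(-1, D), -1)) = Mul(2, O, Pow(Add(-1, D), -1)))
Mul(Mul(f, 0), Function('Q')(Function('B')(-4, -1), -3)) = Mul(Mul(9, 0), Mul(2, -1, Pow(Add(-1, -4), -1))) = Mul(0, Mul(2, -1, Pow(-5, -1))) = Mul(0, Mul(2, -1, Rational(-1, 5))) = Mul(0, Rational(2, 5)) = 0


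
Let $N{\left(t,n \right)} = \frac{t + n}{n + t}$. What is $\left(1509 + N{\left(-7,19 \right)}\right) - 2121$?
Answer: $-611$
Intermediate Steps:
$N{\left(t,n \right)} = 1$ ($N{\left(t,n \right)} = \frac{n + t}{n + t} = 1$)
$\left(1509 + N{\left(-7,19 \right)}\right) - 2121 = \left(1509 + 1\right) - 2121 = 1510 - 2121 = -611$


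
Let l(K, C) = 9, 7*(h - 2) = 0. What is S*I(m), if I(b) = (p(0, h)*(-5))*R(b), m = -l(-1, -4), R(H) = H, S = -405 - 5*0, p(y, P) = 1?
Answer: -18225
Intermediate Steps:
h = 2 (h = 2 + (1/7)*0 = 2 + 0 = 2)
S = -405 (S = -405 - 1*0 = -405 + 0 = -405)
m = -9 (m = -1*9 = -9)
I(b) = -5*b (I(b) = (1*(-5))*b = -5*b)
S*I(m) = -(-2025)*(-9) = -405*45 = -18225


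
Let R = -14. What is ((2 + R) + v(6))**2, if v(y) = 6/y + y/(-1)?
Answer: 289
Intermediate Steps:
v(y) = -y + 6/y (v(y) = 6/y + y*(-1) = 6/y - y = -y + 6/y)
((2 + R) + v(6))**2 = ((2 - 14) + (-1*6 + 6/6))**2 = (-12 + (-6 + 6*(1/6)))**2 = (-12 + (-6 + 1))**2 = (-12 - 5)**2 = (-17)**2 = 289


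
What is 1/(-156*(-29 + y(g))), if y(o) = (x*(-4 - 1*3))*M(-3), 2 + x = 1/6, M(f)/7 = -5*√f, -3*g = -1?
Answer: 29/94550521 - 2695*I*√3/567303126 ≈ 3.0671e-7 - 8.2282e-6*I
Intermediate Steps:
g = ⅓ (g = -⅓*(-1) = ⅓ ≈ 0.33333)
M(f) = -35*√f (M(f) = 7*(-5*√f) = -35*√f)
x = -11/6 (x = -2 + 1/6 = -2 + ⅙ = -11/6 ≈ -1.8333)
y(o) = -2695*I*√3/6 (y(o) = (-11*(-4 - 1*3)/6)*(-35*I*√3) = (-11*(-4 - 3)/6)*(-35*I*√3) = (-11/6*(-7))*(-35*I*√3) = 77*(-35*I*√3)/6 = -2695*I*√3/6)
1/(-156*(-29 + y(g))) = 1/(-156*(-29 - 2695*I*√3/6)) = 1/(4524 + 70070*I*√3)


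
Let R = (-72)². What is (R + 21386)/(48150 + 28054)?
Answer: 13285/38102 ≈ 0.34867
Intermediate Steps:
R = 5184
(R + 21386)/(48150 + 28054) = (5184 + 21386)/(48150 + 28054) = 26570/76204 = 26570*(1/76204) = 13285/38102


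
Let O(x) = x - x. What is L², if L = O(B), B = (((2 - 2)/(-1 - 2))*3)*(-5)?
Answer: 0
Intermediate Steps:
B = 0 (B = ((0/(-3))*3)*(-5) = ((0*(-⅓))*3)*(-5) = (0*3)*(-5) = 0*(-5) = 0)
O(x) = 0
L = 0
L² = 0² = 0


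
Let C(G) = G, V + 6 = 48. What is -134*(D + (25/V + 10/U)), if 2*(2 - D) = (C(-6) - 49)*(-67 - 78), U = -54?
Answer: 100926388/189 ≈ 5.3400e+5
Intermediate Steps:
V = 42 (V = -6 + 48 = 42)
D = -7971/2 (D = 2 - (-6 - 49)*(-67 - 78)/2 = 2 - (-55)*(-145)/2 = 2 - ½*7975 = 2 - 7975/2 = -7971/2 ≈ -3985.5)
-134*(D + (25/V + 10/U)) = -134*(-7971/2 + (25/42 + 10/(-54))) = -134*(-7971/2 + (25*(1/42) + 10*(-1/54))) = -134*(-7971/2 + (25/42 - 5/27)) = -134*(-7971/2 + 155/378) = -134*(-753182/189) = 100926388/189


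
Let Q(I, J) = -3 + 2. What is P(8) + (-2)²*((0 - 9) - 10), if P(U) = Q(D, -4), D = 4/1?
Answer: -77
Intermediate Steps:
D = 4 (D = 4*1 = 4)
Q(I, J) = -1
P(U) = -1
P(8) + (-2)²*((0 - 9) - 10) = -1 + (-2)²*((0 - 9) - 10) = -1 + 4*(-9 - 10) = -1 + 4*(-19) = -1 - 76 = -77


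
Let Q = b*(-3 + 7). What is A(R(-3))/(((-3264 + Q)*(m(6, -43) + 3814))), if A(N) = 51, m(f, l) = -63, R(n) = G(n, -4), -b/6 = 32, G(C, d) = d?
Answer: -17/5041344 ≈ -3.3721e-6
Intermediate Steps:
b = -192 (b = -6*32 = -192)
R(n) = -4
Q = -768 (Q = -192*(-3 + 7) = -192*4 = -768)
A(R(-3))/(((-3264 + Q)*(m(6, -43) + 3814))) = 51/(((-3264 - 768)*(-63 + 3814))) = 51/((-4032*3751)) = 51/(-15124032) = 51*(-1/15124032) = -17/5041344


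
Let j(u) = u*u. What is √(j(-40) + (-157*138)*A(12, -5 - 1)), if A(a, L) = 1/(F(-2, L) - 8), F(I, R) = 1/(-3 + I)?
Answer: √7131130/41 ≈ 65.132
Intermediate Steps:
j(u) = u²
A(a, L) = -5/41 (A(a, L) = 1/(1/(-3 - 2) - 8) = 1/(1/(-5) - 8) = 1/(-⅕ - 8) = 1/(-41/5) = -5/41)
√(j(-40) + (-157*138)*A(12, -5 - 1)) = √((-40)² - 157*138*(-5/41)) = √(1600 - 21666*(-5/41)) = √(1600 + 108330/41) = √(173930/41) = √7131130/41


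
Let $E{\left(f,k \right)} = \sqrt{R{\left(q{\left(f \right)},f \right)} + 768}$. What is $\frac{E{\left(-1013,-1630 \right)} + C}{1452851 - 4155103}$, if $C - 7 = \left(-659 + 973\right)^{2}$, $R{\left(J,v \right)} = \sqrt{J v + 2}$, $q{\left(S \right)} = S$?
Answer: $- \frac{98603}{2702252} - \frac{\sqrt{768 + 3 \sqrt{114019}}}{2702252} \approx -0.036505$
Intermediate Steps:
$R{\left(J,v \right)} = \sqrt{2 + J v}$
$C = 98603$ ($C = 7 + \left(-659 + 973\right)^{2} = 7 + 314^{2} = 7 + 98596 = 98603$)
$E{\left(f,k \right)} = \sqrt{768 + \sqrt{2 + f^{2}}}$ ($E{\left(f,k \right)} = \sqrt{\sqrt{2 + f f} + 768} = \sqrt{\sqrt{2 + f^{2}} + 768} = \sqrt{768 + \sqrt{2 + f^{2}}}$)
$\frac{E{\left(-1013,-1630 \right)} + C}{1452851 - 4155103} = \frac{\sqrt{768 + \sqrt{2 + \left(-1013\right)^{2}}} + 98603}{1452851 - 4155103} = \frac{\sqrt{768 + \sqrt{2 + 1026169}} + 98603}{-2702252} = \left(\sqrt{768 + \sqrt{1026171}} + 98603\right) \left(- \frac{1}{2702252}\right) = \left(\sqrt{768 + 3 \sqrt{114019}} + 98603\right) \left(- \frac{1}{2702252}\right) = \left(98603 + \sqrt{768 + 3 \sqrt{114019}}\right) \left(- \frac{1}{2702252}\right) = - \frac{98603}{2702252} - \frac{\sqrt{768 + 3 \sqrt{114019}}}{2702252}$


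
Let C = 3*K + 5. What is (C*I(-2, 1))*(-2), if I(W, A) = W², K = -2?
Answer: 8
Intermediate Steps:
C = -1 (C = 3*(-2) + 5 = -6 + 5 = -1)
(C*I(-2, 1))*(-2) = -1*(-2)²*(-2) = -1*4*(-2) = -4*(-2) = 8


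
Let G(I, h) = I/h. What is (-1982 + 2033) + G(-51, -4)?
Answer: 255/4 ≈ 63.750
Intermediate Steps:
(-1982 + 2033) + G(-51, -4) = (-1982 + 2033) - 51/(-4) = 51 - 51*(-¼) = 51 + 51/4 = 255/4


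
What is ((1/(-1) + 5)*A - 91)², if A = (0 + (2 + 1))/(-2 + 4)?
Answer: 7225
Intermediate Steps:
A = 3/2 (A = (0 + 3)/2 = 3*(½) = 3/2 ≈ 1.5000)
((1/(-1) + 5)*A - 91)² = ((1/(-1) + 5)*(3/2) - 91)² = ((1*(-1) + 5)*(3/2) - 91)² = ((-1 + 5)*(3/2) - 91)² = (4*(3/2) - 91)² = (6 - 91)² = (-85)² = 7225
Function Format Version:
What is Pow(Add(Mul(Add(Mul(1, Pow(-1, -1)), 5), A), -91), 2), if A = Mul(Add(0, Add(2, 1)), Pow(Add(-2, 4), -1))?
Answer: 7225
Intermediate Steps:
A = Rational(3, 2) (A = Mul(Add(0, 3), Pow(2, -1)) = Mul(3, Rational(1, 2)) = Rational(3, 2) ≈ 1.5000)
Pow(Add(Mul(Add(Mul(1, Pow(-1, -1)), 5), A), -91), 2) = Pow(Add(Mul(Add(Mul(1, Pow(-1, -1)), 5), Rational(3, 2)), -91), 2) = Pow(Add(Mul(Add(Mul(1, -1), 5), Rational(3, 2)), -91), 2) = Pow(Add(Mul(Add(-1, 5), Rational(3, 2)), -91), 2) = Pow(Add(Mul(4, Rational(3, 2)), -91), 2) = Pow(Add(6, -91), 2) = Pow(-85, 2) = 7225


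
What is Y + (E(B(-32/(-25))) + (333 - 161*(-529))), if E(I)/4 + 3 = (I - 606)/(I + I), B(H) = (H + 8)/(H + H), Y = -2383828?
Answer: -66661440/29 ≈ -2.2987e+6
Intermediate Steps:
B(H) = (8 + H)/(2*H) (B(H) = (8 + H)/((2*H)) = (8 + H)*(1/(2*H)) = (8 + H)/(2*H))
E(I) = -12 + 2*(-606 + I)/I (E(I) = -12 + 4*((I - 606)/(I + I)) = -12 + 4*((-606 + I)/((2*I))) = -12 + 4*((-606 + I)*(1/(2*I))) = -12 + 4*((-606 + I)/(2*I)) = -12 + 2*(-606 + I)/I)
Y + (E(B(-32/(-25))) + (333 - 161*(-529))) = -2383828 + ((-10 - 1212*64/(25*(8 - 32/(-25)))) + (333 - 161*(-529))) = -2383828 + ((-10 - 1212*64/(25*(8 - 32*(-1/25)))) + (333 + 85169)) = -2383828 + ((-10 - 1212*64/(25*(8 + 32/25))) + 85502) = -2383828 + ((-10 - 1212/((½)*(25/32)*(232/25))) + 85502) = -2383828 + ((-10 - 1212/29/8) + 85502) = -2383828 + ((-10 - 1212*8/29) + 85502) = -2383828 + ((-10 - 9696/29) + 85502) = -2383828 + (-9986/29 + 85502) = -2383828 + 2469572/29 = -66661440/29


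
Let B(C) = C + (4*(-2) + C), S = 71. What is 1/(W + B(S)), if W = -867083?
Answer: -1/866949 ≈ -1.1535e-6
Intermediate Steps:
B(C) = -8 + 2*C (B(C) = C + (-8 + C) = -8 + 2*C)
1/(W + B(S)) = 1/(-867083 + (-8 + 2*71)) = 1/(-867083 + (-8 + 142)) = 1/(-867083 + 134) = 1/(-866949) = -1/866949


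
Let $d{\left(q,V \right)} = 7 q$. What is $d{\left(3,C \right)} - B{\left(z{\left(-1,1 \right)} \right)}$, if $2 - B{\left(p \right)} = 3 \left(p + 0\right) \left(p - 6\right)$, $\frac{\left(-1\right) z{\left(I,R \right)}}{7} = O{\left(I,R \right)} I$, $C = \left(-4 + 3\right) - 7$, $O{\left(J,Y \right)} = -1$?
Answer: $292$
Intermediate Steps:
$C = -8$ ($C = -1 - 7 = -8$)
$z{\left(I,R \right)} = 7 I$ ($z{\left(I,R \right)} = - 7 \left(- I\right) = 7 I$)
$B{\left(p \right)} = 2 - 3 p \left(-6 + p\right)$ ($B{\left(p \right)} = 2 - 3 \left(p + 0\right) \left(p - 6\right) = 2 - 3 p \left(-6 + p\right)$)
$d{\left(3,C \right)} - B{\left(z{\left(-1,1 \right)} \right)} = 7 \cdot 3 - \left(2 - 3 \left(7 \left(-1\right)\right)^{2} + 18 \cdot 7 \left(-1\right)\right) = 21 - \left(2 - 3 \left(-7\right)^{2} + 18 \left(-7\right)\right) = 21 - \left(2 - 147 - 126\right) = 21 - -271 = 21 + 271 = 292$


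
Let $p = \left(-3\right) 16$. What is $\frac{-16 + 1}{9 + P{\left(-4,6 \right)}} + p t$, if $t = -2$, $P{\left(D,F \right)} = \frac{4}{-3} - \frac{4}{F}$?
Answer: $\frac{657}{7} \approx 93.857$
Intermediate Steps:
$P{\left(D,F \right)} = - \frac{4}{3} - \frac{4}{F}$ ($P{\left(D,F \right)} = 4 \left(- \frac{1}{3}\right) - \frac{4}{F} = - \frac{4}{3} - \frac{4}{F}$)
$p = -48$
$\frac{-16 + 1}{9 + P{\left(-4,6 \right)}} + p t = \frac{-16 + 1}{9 - \left(\frac{4}{3} + \frac{4}{6}\right)} - -96 = - \frac{15}{9 - 2} + 96 = - \frac{15}{7} + 96 = \frac{657}{7}$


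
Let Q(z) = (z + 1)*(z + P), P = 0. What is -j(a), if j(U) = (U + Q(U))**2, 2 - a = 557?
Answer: -94196817225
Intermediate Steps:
a = -555 (a = 2 - 1*557 = 2 - 557 = -555)
Q(z) = z*(1 + z) (Q(z) = (z + 1)*(z + 0) = (1 + z)*z = z*(1 + z))
j(U) = (U + U*(1 + U))**2
-j(a) = -(-555)**2*(2 - 555)**2 = -308025*(-553)**2 = -308025*305809 = -1*94196817225 = -94196817225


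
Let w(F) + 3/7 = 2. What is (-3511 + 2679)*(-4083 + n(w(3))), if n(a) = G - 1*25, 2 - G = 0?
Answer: 3416192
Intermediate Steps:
G = 2 (G = 2 - 1*0 = 2 + 0 = 2)
w(F) = 11/7 (w(F) = -3/7 + 2 = 11/7)
n(a) = -23 (n(a) = 2 - 1*25 = 2 - 25 = -23)
(-3511 + 2679)*(-4083 + n(w(3))) = (-3511 + 2679)*(-4083 - 23) = -832*(-4106) = 3416192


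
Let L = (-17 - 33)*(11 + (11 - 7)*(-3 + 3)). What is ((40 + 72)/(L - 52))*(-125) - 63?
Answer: -1709/43 ≈ -39.744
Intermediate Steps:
L = -550 (L = -50*(11 + 4*0) = -50*(11 + 0) = -50*11 = -550)
((40 + 72)/(L - 52))*(-125) - 63 = ((40 + 72)/(-550 - 52))*(-125) - 63 = (112/(-602))*(-125) - 63 = (112*(-1/602))*(-125) - 63 = -8/43*(-125) - 63 = 1000/43 - 63 = -1709/43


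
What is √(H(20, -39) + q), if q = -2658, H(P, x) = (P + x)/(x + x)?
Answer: I*√16169790/78 ≈ 51.553*I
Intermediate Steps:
H(P, x) = (P + x)/(2*x) (H(P, x) = (P + x)/((2*x)) = (P + x)*(1/(2*x)) = (P + x)/(2*x))
√(H(20, -39) + q) = √((½)*(20 - 39)/(-39) - 2658) = √((½)*(-1/39)*(-19) - 2658) = √(19/78 - 2658) = √(-207305/78) = I*√16169790/78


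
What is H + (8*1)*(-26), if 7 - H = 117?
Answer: -318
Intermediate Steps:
H = -110 (H = 7 - 1*117 = 7 - 117 = -110)
H + (8*1)*(-26) = -110 + (8*1)*(-26) = -110 + 8*(-26) = -110 - 208 = -318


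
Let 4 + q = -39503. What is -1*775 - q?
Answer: 38732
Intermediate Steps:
q = -39507 (q = -4 - 39503 = -39507)
-1*775 - q = -1*775 - 1*(-39507) = -775 + 39507 = 38732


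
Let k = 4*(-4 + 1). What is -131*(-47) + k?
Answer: 6145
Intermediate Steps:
k = -12 (k = 4*(-3) = -12)
-131*(-47) + k = -131*(-47) - 12 = 6157 - 12 = 6145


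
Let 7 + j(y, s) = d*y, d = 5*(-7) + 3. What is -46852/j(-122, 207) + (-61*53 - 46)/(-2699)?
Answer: -113675285/10518003 ≈ -10.808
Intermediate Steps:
d = -32 (d = -35 + 3 = -32)
j(y, s) = -7 - 32*y
-46852/j(-122, 207) + (-61*53 - 46)/(-2699) = -46852/(-7 - 32*(-122)) + (-61*53 - 46)/(-2699) = -46852/(-7 + 3904) + (-3233 - 46)*(-1/2699) = -46852/3897 - 3279*(-1/2699) = -46852*1/3897 + 3279/2699 = -46852/3897 + 3279/2699 = -113675285/10518003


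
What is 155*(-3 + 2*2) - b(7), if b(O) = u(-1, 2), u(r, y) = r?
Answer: 156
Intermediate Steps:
b(O) = -1
155*(-3 + 2*2) - b(7) = 155*(-3 + 2*2) - 1*(-1) = 155*(-3 + 4) + 1 = 155*1 + 1 = 155 + 1 = 156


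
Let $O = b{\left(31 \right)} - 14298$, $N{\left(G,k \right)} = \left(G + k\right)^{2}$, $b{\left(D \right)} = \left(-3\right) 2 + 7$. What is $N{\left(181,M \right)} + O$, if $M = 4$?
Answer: $19928$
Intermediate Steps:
$b{\left(D \right)} = 1$ ($b{\left(D \right)} = -6 + 7 = 1$)
$O = -14297$ ($O = 1 - 14298 = -14297$)
$N{\left(181,M \right)} + O = \left(181 + 4\right)^{2} - 14297 = 185^{2} - 14297 = 34225 - 14297 = 19928$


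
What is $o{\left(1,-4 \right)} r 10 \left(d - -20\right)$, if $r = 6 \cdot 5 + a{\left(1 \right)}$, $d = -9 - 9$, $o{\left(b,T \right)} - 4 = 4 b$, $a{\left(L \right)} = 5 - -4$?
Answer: $6240$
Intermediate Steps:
$a{\left(L \right)} = 9$ ($a{\left(L \right)} = 5 + 4 = 9$)
$o{\left(b,T \right)} = 4 + 4 b$
$d = -18$
$r = 39$ ($r = 6 \cdot 5 + 9 = 30 + 9 = 39$)
$o{\left(1,-4 \right)} r 10 \left(d - -20\right) = \left(4 + 4 \cdot 1\right) 39 \cdot 10 \left(-18 - -20\right) = \left(4 + 4\right) 39 \cdot 10 \left(-18 + 20\right) = 8 \cdot 39 \cdot 10 \cdot 2 = 312 \cdot 10 \cdot 2 = 3120 \cdot 2 = 6240$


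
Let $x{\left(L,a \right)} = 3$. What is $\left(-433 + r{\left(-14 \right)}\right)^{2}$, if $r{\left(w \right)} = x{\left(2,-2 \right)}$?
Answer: $184900$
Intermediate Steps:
$r{\left(w \right)} = 3$
$\left(-433 + r{\left(-14 \right)}\right)^{2} = \left(-433 + 3\right)^{2} = \left(-430\right)^{2} = 184900$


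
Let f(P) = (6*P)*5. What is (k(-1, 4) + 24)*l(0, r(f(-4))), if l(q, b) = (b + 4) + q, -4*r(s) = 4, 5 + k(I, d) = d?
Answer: 69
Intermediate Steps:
f(P) = 30*P
k(I, d) = -5 + d
r(s) = -1 (r(s) = -¼*4 = -1)
l(q, b) = 4 + b + q (l(q, b) = (4 + b) + q = 4 + b + q)
(k(-1, 4) + 24)*l(0, r(f(-4))) = ((-5 + 4) + 24)*(4 - 1 + 0) = (-1 + 24)*3 = 23*3 = 69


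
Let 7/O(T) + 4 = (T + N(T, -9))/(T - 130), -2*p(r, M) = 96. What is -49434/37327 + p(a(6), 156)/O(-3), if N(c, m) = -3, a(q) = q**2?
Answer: 896409042/34751437 ≈ 25.795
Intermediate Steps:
p(r, M) = -48 (p(r, M) = -1/2*96 = -48)
O(T) = 7/(-4 + (-3 + T)/(-130 + T)) (O(T) = 7/(-4 + (T - 3)/(T - 130)) = 7/(-4 + (-3 + T)/(-130 + T)))
-49434/37327 + p(a(6), 156)/O(-3) = -49434/37327 - 48*(-517 + 3*(-3))/(7*(130 - 1*(-3))) = -49434*1/37327 - 48*(-517 - 9)/(7*(130 + 3)) = -49434/37327 - 48/(7*133/(-526)) = -49434/37327 - 48/(7*(-1/526)*133) = -49434/37327 - 48/(-931/526) = -49434/37327 - 48*(-526/931) = -49434/37327 + 25248/931 = 896409042/34751437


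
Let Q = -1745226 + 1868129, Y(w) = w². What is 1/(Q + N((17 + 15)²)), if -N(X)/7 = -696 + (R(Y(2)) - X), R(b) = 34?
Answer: 1/134705 ≈ 7.4236e-6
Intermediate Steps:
N(X) = 4634 + 7*X (N(X) = -7*(-696 + (34 - X)) = -7*(-662 - X) = 4634 + 7*X)
Q = 122903
1/(Q + N((17 + 15)²)) = 1/(122903 + (4634 + 7*(17 + 15)²)) = 1/(122903 + (4634 + 7*32²)) = 1/(122903 + (4634 + 7*1024)) = 1/(122903 + (4634 + 7168)) = 1/(122903 + 11802) = 1/134705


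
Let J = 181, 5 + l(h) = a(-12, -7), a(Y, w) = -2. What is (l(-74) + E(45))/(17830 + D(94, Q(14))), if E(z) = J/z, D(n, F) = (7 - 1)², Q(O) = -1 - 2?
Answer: -67/401985 ≈ -0.00016667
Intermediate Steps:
Q(O) = -3
l(h) = -7 (l(h) = -5 - 2 = -7)
D(n, F) = 36 (D(n, F) = 6² = 36)
E(z) = 181/z
(l(-74) + E(45))/(17830 + D(94, Q(14))) = (-7 + 181/45)/(17830 + 36) = (-7 + 181*(1/45))/17866 = (-7 + 181/45)*(1/17866) = -134/45*1/17866 = -67/401985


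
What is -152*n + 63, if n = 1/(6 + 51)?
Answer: 181/3 ≈ 60.333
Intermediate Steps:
n = 1/57 ≈ 0.017544
-152*n + 63 = -152*1/57 + 63 = -8/3 + 63 = 181/3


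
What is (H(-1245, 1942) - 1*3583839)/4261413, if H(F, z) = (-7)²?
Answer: -3583790/4261413 ≈ -0.84099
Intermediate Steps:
H(F, z) = 49
(H(-1245, 1942) - 1*3583839)/4261413 = (49 - 1*3583839)/4261413 = (49 - 3583839)*(1/4261413) = -3583790*1/4261413 = -3583790/4261413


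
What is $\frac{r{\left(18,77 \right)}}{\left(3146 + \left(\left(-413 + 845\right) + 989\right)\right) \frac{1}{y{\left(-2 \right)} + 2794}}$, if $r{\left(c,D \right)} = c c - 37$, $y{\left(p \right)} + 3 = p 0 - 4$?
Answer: $\frac{799869}{4567} \approx 175.14$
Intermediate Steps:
$y{\left(p \right)} = -7$ ($y{\left(p \right)} = -3 + \left(p 0 - 4\right) = -3 + \left(0 - 4\right) = -3 - 4 = -7$)
$r{\left(c,D \right)} = -37 + c^{2}$ ($r{\left(c,D \right)} = c^{2} - 37 = -37 + c^{2}$)
$\frac{r{\left(18,77 \right)}}{\left(3146 + \left(\left(-413 + 845\right) + 989\right)\right) \frac{1}{y{\left(-2 \right)} + 2794}} = \frac{-37 + 18^{2}}{\left(3146 + \left(\left(-413 + 845\right) + 989\right)\right) \frac{1}{-7 + 2794}} = \frac{-37 + 324}{\left(3146 + \left(432 + 989\right)\right) \frac{1}{2787}} = \frac{287}{\left(3146 + 1421\right) \frac{1}{2787}} = \frac{287}{4567 \cdot \frac{1}{2787}} = \frac{287}{\frac{4567}{2787}} = 287 \cdot \frac{2787}{4567} = \frac{799869}{4567}$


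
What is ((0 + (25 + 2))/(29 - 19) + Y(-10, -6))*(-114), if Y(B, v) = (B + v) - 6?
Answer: 11001/5 ≈ 2200.2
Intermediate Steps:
Y(B, v) = -6 + B + v
((0 + (25 + 2))/(29 - 19) + Y(-10, -6))*(-114) = ((0 + (25 + 2))/(29 - 19) + (-6 - 10 - 6))*(-114) = ((0 + 27)/10 - 22)*(-114) = (27*(1/10) - 22)*(-114) = (27/10 - 22)*(-114) = -193/10*(-114) = 11001/5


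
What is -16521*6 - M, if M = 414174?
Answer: -513300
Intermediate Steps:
-16521*6 - M = -16521*6 - 1*414174 = -99126 - 414174 = -513300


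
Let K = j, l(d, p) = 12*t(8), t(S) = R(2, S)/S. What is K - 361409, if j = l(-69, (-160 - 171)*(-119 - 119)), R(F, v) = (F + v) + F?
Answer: -361391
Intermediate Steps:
R(F, v) = v + 2*F
t(S) = (4 + S)/S (t(S) = (S + 2*2)/S = (S + 4)/S = (4 + S)/S)
l(d, p) = 18 (l(d, p) = 12*((4 + 8)/8) = 12*((1/8)*12) = 12*(3/2) = 18)
j = 18
K = 18
K - 361409 = 18 - 361409 = -361391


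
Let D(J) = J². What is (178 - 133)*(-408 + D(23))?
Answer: 5445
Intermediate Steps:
(178 - 133)*(-408 + D(23)) = (178 - 133)*(-408 + 23²) = 45*(-408 + 529) = 45*121 = 5445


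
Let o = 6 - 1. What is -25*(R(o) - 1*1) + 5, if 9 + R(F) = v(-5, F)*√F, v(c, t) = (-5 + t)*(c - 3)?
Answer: 255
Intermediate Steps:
v(c, t) = (-5 + t)*(-3 + c)
o = 5
R(F) = -9 + √F*(40 - 8*F) (R(F) = -9 + (15 - 5*(-5) - 3*F - 5*F)*√F = -9 + (15 + 25 - 3*F - 5*F)*√F = -9 + (40 - 8*F)*√F = -9 + √F*(40 - 8*F))
-25*(R(o) - 1*1) + 5 = -25*((-9 + 8*√5*(5 - 1*5)) - 1*1) + 5 = -25*((-9 + 8*√5*(5 - 5)) - 1) + 5 = -25*((-9 + 8*√5*0) - 1) + 5 = -25*((-9 + 0) - 1) + 5 = -25*(-9 - 1) + 5 = -25*(-10) + 5 = 250 + 5 = 255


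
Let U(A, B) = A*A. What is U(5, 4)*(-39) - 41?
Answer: -1016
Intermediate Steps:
U(A, B) = A²
U(5, 4)*(-39) - 41 = 5²*(-39) - 41 = 25*(-39) - 41 = -975 - 41 = -1016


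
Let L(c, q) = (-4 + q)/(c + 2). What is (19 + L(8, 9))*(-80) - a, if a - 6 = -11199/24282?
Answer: -12671471/8094 ≈ -1565.5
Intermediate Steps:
L(c, q) = (-4 + q)/(2 + c)
a = 44831/8094 (a = 6 - 11199/24282 = 6 - 11199*1/24282 = 6 - 3733/8094 = 44831/8094 ≈ 5.5388)
(19 + L(8, 9))*(-80) - a = (19 + (-4 + 9)/(2 + 8))*(-80) - 1*44831/8094 = (19 + 5/10)*(-80) - 44831/8094 = (19 + (⅒)*5)*(-80) - 44831/8094 = (19 + ½)*(-80) - 44831/8094 = (39/2)*(-80) - 44831/8094 = -1560 - 44831/8094 = -12671471/8094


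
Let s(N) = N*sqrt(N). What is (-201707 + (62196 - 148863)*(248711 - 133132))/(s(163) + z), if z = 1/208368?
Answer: 2087240363179200/188029010091817727 - 70890998299172537932800*sqrt(163)/188029010091817727 ≈ -4.8135e+6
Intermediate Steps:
z = 1/208368 ≈ 4.7992e-6
s(N) = N**(3/2)
(-201707 + (62196 - 148863)*(248711 - 133132))/(s(163) + z) = (-201707 + (62196 - 148863)*(248711 - 133132))/(163**(3/2) + 1/208368) = (-201707 - 86667*115579)/(163*sqrt(163) + 1/208368) = (-201707 - 10016885193)/(1/208368 + 163*sqrt(163)) = -10017086900/(1/208368 + 163*sqrt(163))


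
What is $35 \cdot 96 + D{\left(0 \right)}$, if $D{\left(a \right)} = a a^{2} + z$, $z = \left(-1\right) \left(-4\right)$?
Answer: $3364$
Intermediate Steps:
$z = 4$
$D{\left(a \right)} = 4 + a^{3}$ ($D{\left(a \right)} = a a^{2} + 4 = a^{3} + 4 = 4 + a^{3}$)
$35 \cdot 96 + D{\left(0 \right)} = 35 \cdot 96 + \left(4 + 0^{3}\right) = 3360 + \left(4 + 0\right) = 3360 + 4 = 3364$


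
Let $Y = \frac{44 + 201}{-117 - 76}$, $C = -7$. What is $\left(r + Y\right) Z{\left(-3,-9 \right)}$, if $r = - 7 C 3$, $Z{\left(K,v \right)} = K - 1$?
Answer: $- \frac{112504}{193} \approx -582.92$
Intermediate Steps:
$Z{\left(K,v \right)} = -1 + K$
$Y = - \frac{245}{193}$ ($Y = \frac{245}{-193} = 245 \left(- \frac{1}{193}\right) = - \frac{245}{193} \approx -1.2694$)
$r = 147$ ($r = \left(-7\right) \left(-7\right) 3 = 49 \cdot 3 = 147$)
$\left(r + Y\right) Z{\left(-3,-9 \right)} = \left(147 - \frac{245}{193}\right) \left(-1 - 3\right) = \frac{28126}{193} \left(-4\right) = - \frac{112504}{193}$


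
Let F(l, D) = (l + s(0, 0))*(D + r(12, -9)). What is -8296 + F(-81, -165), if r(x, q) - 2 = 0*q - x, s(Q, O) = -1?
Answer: 6054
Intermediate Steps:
r(x, q) = 2 - x (r(x, q) = 2 + (0*q - x) = 2 + (0 - x) = 2 - x)
F(l, D) = (-1 + l)*(-10 + D) (F(l, D) = (l - 1)*(D + (2 - 1*12)) = (-1 + l)*(D + (2 - 12)) = (-1 + l)*(D - 10) = (-1 + l)*(-10 + D))
-8296 + F(-81, -165) = -8296 + (10 - 1*(-165) - 10*(-81) - 165*(-81)) = -8296 + (10 + 165 + 810 + 13365) = -8296 + 14350 = 6054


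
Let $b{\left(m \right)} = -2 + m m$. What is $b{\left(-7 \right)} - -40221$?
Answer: $40268$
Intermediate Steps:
$b{\left(m \right)} = -2 + m^{2}$
$b{\left(-7 \right)} - -40221 = \left(-2 + \left(-7\right)^{2}\right) - -40221 = \left(-2 + 49\right) + 40221 = 47 + 40221 = 40268$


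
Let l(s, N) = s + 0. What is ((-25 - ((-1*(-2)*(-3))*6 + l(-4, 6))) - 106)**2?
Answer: 8281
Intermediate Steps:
l(s, N) = s
((-25 - ((-1*(-2)*(-3))*6 + l(-4, 6))) - 106)**2 = ((-25 - ((-1*(-2)*(-3))*6 - 4)) - 106)**2 = ((-25 - ((2*(-3))*6 - 4)) - 106)**2 = ((-25 - (-6*6 - 4)) - 106)**2 = ((-25 - (-36 - 4)) - 106)**2 = ((-25 - 1*(-40)) - 106)**2 = ((-25 + 40) - 106)**2 = (15 - 106)**2 = (-91)**2 = 8281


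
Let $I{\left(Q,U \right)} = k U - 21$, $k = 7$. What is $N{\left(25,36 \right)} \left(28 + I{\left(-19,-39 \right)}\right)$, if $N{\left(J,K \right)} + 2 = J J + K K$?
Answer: $-510454$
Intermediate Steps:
$I{\left(Q,U \right)} = -21 + 7 U$ ($I{\left(Q,U \right)} = 7 U - 21 = -21 + 7 U$)
$N{\left(J,K \right)} = -2 + J^{2} + K^{2}$ ($N{\left(J,K \right)} = -2 + \left(J J + K K\right) = -2 + \left(J^{2} + K^{2}\right) = -2 + J^{2} + K^{2}$)
$N{\left(25,36 \right)} \left(28 + I{\left(-19,-39 \right)}\right) = \left(-2 + 25^{2} + 36^{2}\right) \left(28 + \left(-21 + 7 \left(-39\right)\right)\right) = \left(-2 + 625 + 1296\right) \left(28 - 294\right) = 1919 \left(28 - 294\right) = 1919 \left(-266\right) = -510454$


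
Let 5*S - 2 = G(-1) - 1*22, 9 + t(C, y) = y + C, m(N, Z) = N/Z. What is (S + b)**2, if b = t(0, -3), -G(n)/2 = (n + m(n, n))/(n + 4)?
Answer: 256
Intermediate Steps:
G(n) = -2*(1 + n)/(4 + n) (G(n) = -2*(n + n/n)/(n + 4) = -2*(n + 1)/(4 + n) = -2*(1 + n)/(4 + n))
t(C, y) = -9 + C + y (t(C, y) = -9 + (y + C) = -9 + (C + y) = -9 + C + y)
S = -4 (S = 2/5 + (2*(-1 - 1*(-1))/(4 - 1) - 1*22)/5 = 2/5 + (2*(-1 + 1)/3 - 22)/5 = 2/5 + (2*(1/3)*0 - 22)/5 = 2/5 + (0 - 22)/5 = 2/5 + (1/5)*(-22) = 2/5 - 22/5 = -4)
b = -12 (b = -9 + 0 - 3 = -12)
(S + b)**2 = (-4 - 12)**2 = (-16)**2 = 256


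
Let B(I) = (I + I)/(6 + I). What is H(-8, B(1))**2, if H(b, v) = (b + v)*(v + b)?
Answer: 8503056/2401 ≈ 3541.5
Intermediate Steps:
B(I) = 2*I/(6 + I) (B(I) = (2*I)/(6 + I) = 2*I/(6 + I))
H(b, v) = (b + v)**2 (H(b, v) = (b + v)*(b + v) = (b + v)**2)
H(-8, B(1))**2 = ((-8 + 2*1/(6 + 1))**2)**2 = ((-8 + 2*1/7)**2)**2 = ((-8 + 2*1*(1/7))**2)**2 = ((-8 + 2/7)**2)**2 = ((-54/7)**2)**2 = (2916/49)**2 = 8503056/2401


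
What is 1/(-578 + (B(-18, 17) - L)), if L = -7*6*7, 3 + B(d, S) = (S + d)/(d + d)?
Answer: -36/10331 ≈ -0.0034847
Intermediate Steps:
B(d, S) = -3 + (S + d)/(2*d) (B(d, S) = -3 + (S + d)/(d + d) = -3 + (S + d)/((2*d)) = -3 + (S + d)*(1/(2*d)) = -3 + (S + d)/(2*d))
L = -294 (L = -42*7 = -294)
1/(-578 + (B(-18, 17) - L)) = 1/(-578 + ((½)*(17 - 5*(-18))/(-18) - 1*(-294))) = 1/(-578 + ((½)*(-1/18)*(17 + 90) + 294)) = 1/(-578 + ((½)*(-1/18)*107 + 294)) = 1/(-578 + (-107/36 + 294)) = 1/(-578 + 10477/36) = 1/(-10331/36) = -36/10331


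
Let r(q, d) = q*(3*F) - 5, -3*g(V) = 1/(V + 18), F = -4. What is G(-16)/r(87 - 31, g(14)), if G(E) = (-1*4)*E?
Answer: -64/677 ≈ -0.094535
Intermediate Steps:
G(E) = -4*E
g(V) = -1/(3*(18 + V)) (g(V) = -1/(3*(V + 18)) = -1/(3*(18 + V)))
r(q, d) = -5 - 12*q (r(q, d) = q*(3*(-4)) - 5 = q*(-12) - 5 = -12*q - 5 = -5 - 12*q)
G(-16)/r(87 - 31, g(14)) = (-4*(-16))/(-5 - 12*(87 - 31)) = 64/(-5 - 12*56) = 64/(-5 - 672) = 64/(-677) = 64*(-1/677) = -64/677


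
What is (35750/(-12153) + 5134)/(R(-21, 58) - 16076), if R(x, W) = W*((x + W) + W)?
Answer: -31178876/64204299 ≈ -0.48562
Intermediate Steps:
R(x, W) = W*(x + 2*W) (R(x, W) = W*((W + x) + W) = W*(x + 2*W))
(35750/(-12153) + 5134)/(R(-21, 58) - 16076) = (35750/(-12153) + 5134)/(58*(-21 + 2*58) - 16076) = (35750*(-1/12153) + 5134)/(58*(-21 + 116) - 16076) = (-35750/12153 + 5134)/(58*95 - 16076) = 62357752/(12153*(5510 - 16076)) = (62357752/12153)/(-10566) = (62357752/12153)*(-1/10566) = -31178876/64204299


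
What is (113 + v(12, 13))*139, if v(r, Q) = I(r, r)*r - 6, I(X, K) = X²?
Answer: 255065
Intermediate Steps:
v(r, Q) = -6 + r³ (v(r, Q) = r²*r - 6 = r³ - 6 = -6 + r³)
(113 + v(12, 13))*139 = (113 + (-6 + 12³))*139 = (113 + (-6 + 1728))*139 = (113 + 1722)*139 = 1835*139 = 255065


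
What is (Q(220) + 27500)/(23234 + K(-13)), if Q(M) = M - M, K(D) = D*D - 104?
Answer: 27500/23299 ≈ 1.1803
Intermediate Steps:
K(D) = -104 + D² (K(D) = D² - 104 = -104 + D²)
Q(M) = 0
(Q(220) + 27500)/(23234 + K(-13)) = (0 + 27500)/(23234 + (-104 + (-13)²)) = 27500/(23234 + (-104 + 169)) = 27500/(23234 + 65) = 27500/23299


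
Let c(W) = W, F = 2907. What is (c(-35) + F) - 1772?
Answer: 1100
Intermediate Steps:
(c(-35) + F) - 1772 = (-35 + 2907) - 1772 = 2872 - 1772 = 1100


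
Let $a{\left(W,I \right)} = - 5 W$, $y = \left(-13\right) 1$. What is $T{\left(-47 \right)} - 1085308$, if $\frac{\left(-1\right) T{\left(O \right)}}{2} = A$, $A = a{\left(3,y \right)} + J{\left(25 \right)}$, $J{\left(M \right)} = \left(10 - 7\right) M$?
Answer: $-1085428$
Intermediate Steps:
$y = -13$
$J{\left(M \right)} = 3 M$ ($J{\left(M \right)} = \left(10 - 7\right) M = 3 M$)
$A = 60$ ($A = \left(-5\right) 3 + 3 \cdot 25 = -15 + 75 = 60$)
$T{\left(O \right)} = -120$ ($T{\left(O \right)} = \left(-2\right) 60 = -120$)
$T{\left(-47 \right)} - 1085308 = -120 - 1085308 = -1085428$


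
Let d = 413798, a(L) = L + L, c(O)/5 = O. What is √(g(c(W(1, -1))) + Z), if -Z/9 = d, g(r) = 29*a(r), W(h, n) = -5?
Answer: 8*I*√58213 ≈ 1930.2*I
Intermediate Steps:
c(O) = 5*O
a(L) = 2*L
g(r) = 58*r (g(r) = 29*(2*r) = 58*r)
Z = -3724182 (Z = -9*413798 = -3724182)
√(g(c(W(1, -1))) + Z) = √(58*(5*(-5)) - 3724182) = √(58*(-25) - 3724182) = √(-1450 - 3724182) = √(-3725632) = 8*I*√58213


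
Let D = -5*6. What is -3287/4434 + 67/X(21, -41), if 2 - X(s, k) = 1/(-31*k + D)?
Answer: 40057639/1222306 ≈ 32.772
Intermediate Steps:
D = -30
X(s, k) = 2 - 1/(-30 - 31*k) (X(s, k) = 2 - 1/(-31*k - 30) = 2 - 1/(-30 - 31*k))
-3287/4434 + 67/X(21, -41) = -3287/4434 + 67/(((61 + 62*(-41))/(30 + 31*(-41)))) = -3287*1/4434 + 67/(((61 - 2542)/(30 - 1271))) = -3287/4434 + 67/((-2481/(-1241))) = -3287/4434 + 67/((-1/1241*(-2481))) = -3287/4434 + 67/(2481/1241) = -3287/4434 + 67*(1241/2481) = -3287/4434 + 83147/2481 = 40057639/1222306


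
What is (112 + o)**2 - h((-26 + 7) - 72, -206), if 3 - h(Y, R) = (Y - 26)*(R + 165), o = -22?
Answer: 12894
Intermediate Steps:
h(Y, R) = 3 - (-26 + Y)*(165 + R) (h(Y, R) = 3 - (Y - 26)*(R + 165) = 3 - (-26 + Y)*(165 + R))
(112 + o)**2 - h((-26 + 7) - 72, -206) = (112 - 22)**2 - (4293 - 165*((-26 + 7) - 72) + 26*(-206) - 1*(-206)*((-26 + 7) - 72)) = 90**2 - (4293 - 165*(-19 - 72) - 5356 - 1*(-206)*(-19 - 72)) = 8100 - (4293 - 165*(-91) - 5356 - 1*(-206)*(-91)) = 8100 - (4293 + 15015 - 5356 - 18746) = 8100 - 1*(-4794) = 8100 + 4794 = 12894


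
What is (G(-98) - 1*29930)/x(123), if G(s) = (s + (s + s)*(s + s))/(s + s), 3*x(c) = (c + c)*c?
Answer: -60251/20172 ≈ -2.9869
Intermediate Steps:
x(c) = 2*c**2/3 (x(c) = ((c + c)*c)/3 = ((2*c)*c)/3 = (2*c**2)/3 = 2*c**2/3)
G(s) = (s + 4*s**2)/(2*s) (G(s) = (s + (2*s)*(2*s))/((2*s)) = (s + 4*s**2)*(1/(2*s)) = (s + 4*s**2)/(2*s))
(G(-98) - 1*29930)/x(123) = ((1/2 + 2*(-98)) - 1*29930)/(((2/3)*123**2)) = ((1/2 - 196) - 29930)/(((2/3)*15129)) = (-391/2 - 29930)/10086 = -60251/2*1/10086 = -60251/20172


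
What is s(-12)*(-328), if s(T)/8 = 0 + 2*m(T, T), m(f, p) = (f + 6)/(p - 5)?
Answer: -31488/17 ≈ -1852.2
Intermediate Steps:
m(f, p) = (6 + f)/(-5 + p)
s(T) = 16*(6 + T)/(-5 + T) (s(T) = 8*(0 + 2*((6 + T)/(-5 + T))) = 8*(0 + 2*(6 + T)/(-5 + T)) = 8*(2*(6 + T)/(-5 + T)) = 16*(6 + T)/(-5 + T))
s(-12)*(-328) = (16*(6 - 12)/(-5 - 12))*(-328) = (16*(-6)/(-17))*(-328) = (16*(-1/17)*(-6))*(-328) = (96/17)*(-328) = -31488/17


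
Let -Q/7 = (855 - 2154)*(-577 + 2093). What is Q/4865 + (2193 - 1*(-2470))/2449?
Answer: 4826017301/1702055 ≈ 2835.4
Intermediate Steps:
Q = 13784988 (Q = -7*(855 - 2154)*(-577 + 2093) = -(-9093)*1516 = -7*(-1969284) = 13784988)
Q/4865 + (2193 - 1*(-2470))/2449 = 13784988/4865 + (2193 - 1*(-2470))/2449 = 13784988*(1/4865) + (2193 + 2470)*(1/2449) = 1969284/695 + 4663*(1/2449) = 1969284/695 + 4663/2449 = 4826017301/1702055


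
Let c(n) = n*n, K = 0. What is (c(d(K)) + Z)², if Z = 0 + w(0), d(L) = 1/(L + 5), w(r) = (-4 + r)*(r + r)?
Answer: 1/625 ≈ 0.0016000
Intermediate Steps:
w(r) = 2*r*(-4 + r) (w(r) = (-4 + r)*(2*r) = 2*r*(-4 + r))
d(L) = 1/(5 + L)
c(n) = n²
Z = 0 (Z = 0 + 2*0*(-4 + 0) = 0 + 2*0*(-4) = 0 + 0 = 0)
(c(d(K)) + Z)² = ((1/(5 + 0))² + 0)² = ((1/5)² + 0)² = ((⅕)² + 0)² = (1/25 + 0)² = (1/25)² = 1/625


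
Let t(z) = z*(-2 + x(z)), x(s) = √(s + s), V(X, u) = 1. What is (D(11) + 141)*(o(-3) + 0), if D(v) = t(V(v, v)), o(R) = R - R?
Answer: 0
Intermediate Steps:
o(R) = 0
x(s) = √2*√s (x(s) = √(2*s) = √2*√s)
t(z) = z*(-2 + √2*√z)
D(v) = -2 + √2 (D(v) = 1*(-2 + √2*√1) = 1*(-2 + √2*1) = 1*(-2 + √2) = -2 + √2)
(D(11) + 141)*(o(-3) + 0) = ((-2 + √2) + 141)*(0 + 0) = (139 + √2)*0 = 0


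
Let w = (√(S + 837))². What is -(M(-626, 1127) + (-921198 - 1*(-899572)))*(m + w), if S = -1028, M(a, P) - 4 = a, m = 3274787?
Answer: 72853211808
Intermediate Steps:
M(a, P) = 4 + a
w = -191 (w = (√(-1028 + 837))² = (√(-191))² = (I*√191)² = -191)
-(M(-626, 1127) + (-921198 - 1*(-899572)))*(m + w) = -((4 - 626) + (-921198 - 1*(-899572)))*(3274787 - 191) = -(-622 + (-921198 + 899572))*3274596 = -(-622 - 21626)*3274596 = -(-22248)*3274596 = -1*(-72853211808) = 72853211808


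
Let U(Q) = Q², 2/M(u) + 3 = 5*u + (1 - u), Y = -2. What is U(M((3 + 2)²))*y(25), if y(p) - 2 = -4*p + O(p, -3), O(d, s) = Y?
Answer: -100/2401 ≈ -0.041649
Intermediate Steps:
O(d, s) = -2
M(u) = 2/(-2 + 4*u) (M(u) = 2/(-3 + (5*u + (1 - u))) = 2/(-3 + (1 + 4*u)) = 2/(-2 + 4*u))
y(p) = -4*p (y(p) = 2 + (-4*p - 2) = 2 + (-2 - 4*p) = -4*p)
U(M((3 + 2)²))*y(25) = (1/(-1 + 2*(3 + 2)²))²*(-4*25) = (1/(-1 + 2*5²))²*(-100) = (1/(-1 + 2*25))²*(-100) = (1/(-1 + 50))²*(-100) = (1/49)²*(-100) = (1/2401)*(-100) = -100/2401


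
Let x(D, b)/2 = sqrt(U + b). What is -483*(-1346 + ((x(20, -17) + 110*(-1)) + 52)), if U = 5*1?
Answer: 678132 - 1932*I*sqrt(3) ≈ 6.7813e+5 - 3346.3*I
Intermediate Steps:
U = 5
x(D, b) = 2*sqrt(5 + b)
-483*(-1346 + ((x(20, -17) + 110*(-1)) + 52)) = -483*(-1346 + ((2*sqrt(5 - 17) + 110*(-1)) + 52)) = -483*(-1346 + ((2*sqrt(-12) - 110) + 52)) = -483*(-1346 + ((2*(2*I*sqrt(3)) - 110) + 52)) = -483*(-1346 + ((4*I*sqrt(3) - 110) + 52)) = -483*(-1346 + ((-110 + 4*I*sqrt(3)) + 52)) = -483*(-1346 + (-58 + 4*I*sqrt(3))) = -483*(-1404 + 4*I*sqrt(3)) = 678132 - 1932*I*sqrt(3)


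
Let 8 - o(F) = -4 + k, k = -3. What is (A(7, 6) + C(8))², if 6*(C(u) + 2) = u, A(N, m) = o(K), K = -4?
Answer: 1849/9 ≈ 205.44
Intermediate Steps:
o(F) = 15 (o(F) = 8 - (-4 - 3) = 8 - 1*(-7) = 8 + 7 = 15)
A(N, m) = 15
C(u) = -2 + u/6
(A(7, 6) + C(8))² = (15 + (-2 + (⅙)*8))² = (15 + (-2 + 4/3))² = (15 - ⅔)² = (43/3)² = 1849/9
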